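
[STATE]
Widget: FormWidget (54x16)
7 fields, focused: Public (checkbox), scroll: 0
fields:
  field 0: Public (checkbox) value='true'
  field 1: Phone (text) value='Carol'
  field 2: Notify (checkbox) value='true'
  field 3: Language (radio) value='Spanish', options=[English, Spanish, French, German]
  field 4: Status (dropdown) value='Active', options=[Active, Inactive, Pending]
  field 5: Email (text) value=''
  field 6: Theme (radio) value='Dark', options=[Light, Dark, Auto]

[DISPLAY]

> Public:     [x]                                     
  Phone:      [Carol                                 ]
  Notify:     [x]                                     
  Language:   ( ) English  (●) Spanish  ( ) French  ( 
  Status:     [Active                               ▼]
  Email:      [                                      ]
  Theme:      ( ) Light  (●) Dark  ( ) Auto           
                                                      
                                                      
                                                      
                                                      
                                                      
                                                      
                                                      
                                                      
                                                      


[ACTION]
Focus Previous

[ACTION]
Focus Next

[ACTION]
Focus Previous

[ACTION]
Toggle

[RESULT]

  Public:     [x]                                     
  Phone:      [Carol                                 ]
  Notify:     [x]                                     
  Language:   ( ) English  (●) Spanish  ( ) French  ( 
  Status:     [Active                               ▼]
  Email:      [                                      ]
> Theme:      ( ) Light  (●) Dark  ( ) Auto           
                                                      
                                                      
                                                      
                                                      
                                                      
                                                      
                                                      
                                                      
                                                      


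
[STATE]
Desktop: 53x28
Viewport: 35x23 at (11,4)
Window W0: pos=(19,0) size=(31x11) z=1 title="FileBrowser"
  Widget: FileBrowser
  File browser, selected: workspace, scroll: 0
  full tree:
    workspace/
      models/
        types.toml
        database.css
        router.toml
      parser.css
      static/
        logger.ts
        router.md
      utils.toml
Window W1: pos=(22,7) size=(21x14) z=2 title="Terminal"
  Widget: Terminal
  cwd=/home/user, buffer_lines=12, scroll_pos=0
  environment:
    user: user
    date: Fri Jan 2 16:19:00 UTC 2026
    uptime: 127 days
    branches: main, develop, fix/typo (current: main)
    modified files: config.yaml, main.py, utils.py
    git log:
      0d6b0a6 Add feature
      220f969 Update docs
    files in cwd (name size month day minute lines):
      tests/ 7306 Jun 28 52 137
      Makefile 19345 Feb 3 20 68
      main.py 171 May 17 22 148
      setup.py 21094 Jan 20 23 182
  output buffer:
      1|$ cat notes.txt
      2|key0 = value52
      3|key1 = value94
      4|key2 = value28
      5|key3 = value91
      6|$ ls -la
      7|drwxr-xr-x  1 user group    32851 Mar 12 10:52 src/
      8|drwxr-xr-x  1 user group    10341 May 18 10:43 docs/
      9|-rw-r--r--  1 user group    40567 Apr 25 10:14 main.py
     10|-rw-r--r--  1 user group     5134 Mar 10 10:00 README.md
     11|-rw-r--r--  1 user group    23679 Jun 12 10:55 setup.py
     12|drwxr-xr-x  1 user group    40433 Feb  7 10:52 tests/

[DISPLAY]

        ┃    [+] models/           
        ┃    parser.css            
        ┃    [+] static/           
        ┃  ┏━━━━━━━━━━━━━━━━━━━┓   
        ┃  ┃ Terminal          ┃   
        ┃  ┠───────────────────┨   
        ┗━━┃$ cat notes.txt    ┃━━━
           ┃key0 = value52     ┃   
           ┃key1 = value94     ┃   
           ┃key2 = value28     ┃   
           ┃key3 = value91     ┃   
           ┃$ ls -la           ┃   
           ┃drwxr-xr-x  1 user ┃   
           ┃drwxr-xr-x  1 user ┃   
           ┃-rw-r--r--  1 user ┃   
           ┃-rw-r--r--  1 user ┃   
           ┗━━━━━━━━━━━━━━━━━━━┛   
                                   
                                   
                                   
                                   
                                   
                                   


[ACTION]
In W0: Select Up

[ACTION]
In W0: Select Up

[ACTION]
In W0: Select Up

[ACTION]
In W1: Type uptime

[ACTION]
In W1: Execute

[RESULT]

        ┃    [+] models/           
        ┃    parser.css            
        ┃    [+] static/           
        ┃  ┏━━━━━━━━━━━━━━━━━━━┓   
        ┃  ┃ Terminal          ┃   
        ┃  ┠───────────────────┨   
        ┗━━┃$ ls -la           ┃━━━
           ┃drwxr-xr-x  1 user ┃   
           ┃drwxr-xr-x  1 user ┃   
           ┃-rw-r--r--  1 user ┃   
           ┃-rw-r--r--  1 user ┃   
           ┃-rw-r--r--  1 user ┃   
           ┃drwxr-xr-x  1 user ┃   
           ┃$ uptime           ┃   
           ┃ 10:00  up 127 days┃   
           ┃$ █                ┃   
           ┗━━━━━━━━━━━━━━━━━━━┛   
                                   
                                   
                                   
                                   
                                   
                                   


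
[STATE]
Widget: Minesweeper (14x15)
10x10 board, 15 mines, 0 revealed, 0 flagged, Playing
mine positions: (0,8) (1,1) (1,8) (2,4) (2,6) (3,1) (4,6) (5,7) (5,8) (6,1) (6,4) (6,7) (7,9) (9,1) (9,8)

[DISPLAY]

■■■■■■■■■■    
■■■■■■■■■■    
■■■■■■■■■■    
■■■■■■■■■■    
■■■■■■■■■■    
■■■■■■■■■■    
■■■■■■■■■■    
■■■■■■■■■■    
■■■■■■■■■■    
■■■■■■■■■■    
              
              
              
              
              


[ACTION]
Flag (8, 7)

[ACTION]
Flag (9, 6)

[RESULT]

■■■■■■■■■■    
■■■■■■■■■■    
■■■■■■■■■■    
■■■■■■■■■■    
■■■■■■■■■■    
■■■■■■■■■■    
■■■■■■■■■■    
■■■■■■■■■■    
■■■■■■■⚑■■    
■■■■■■⚑■■■    
              
              
              
              
              


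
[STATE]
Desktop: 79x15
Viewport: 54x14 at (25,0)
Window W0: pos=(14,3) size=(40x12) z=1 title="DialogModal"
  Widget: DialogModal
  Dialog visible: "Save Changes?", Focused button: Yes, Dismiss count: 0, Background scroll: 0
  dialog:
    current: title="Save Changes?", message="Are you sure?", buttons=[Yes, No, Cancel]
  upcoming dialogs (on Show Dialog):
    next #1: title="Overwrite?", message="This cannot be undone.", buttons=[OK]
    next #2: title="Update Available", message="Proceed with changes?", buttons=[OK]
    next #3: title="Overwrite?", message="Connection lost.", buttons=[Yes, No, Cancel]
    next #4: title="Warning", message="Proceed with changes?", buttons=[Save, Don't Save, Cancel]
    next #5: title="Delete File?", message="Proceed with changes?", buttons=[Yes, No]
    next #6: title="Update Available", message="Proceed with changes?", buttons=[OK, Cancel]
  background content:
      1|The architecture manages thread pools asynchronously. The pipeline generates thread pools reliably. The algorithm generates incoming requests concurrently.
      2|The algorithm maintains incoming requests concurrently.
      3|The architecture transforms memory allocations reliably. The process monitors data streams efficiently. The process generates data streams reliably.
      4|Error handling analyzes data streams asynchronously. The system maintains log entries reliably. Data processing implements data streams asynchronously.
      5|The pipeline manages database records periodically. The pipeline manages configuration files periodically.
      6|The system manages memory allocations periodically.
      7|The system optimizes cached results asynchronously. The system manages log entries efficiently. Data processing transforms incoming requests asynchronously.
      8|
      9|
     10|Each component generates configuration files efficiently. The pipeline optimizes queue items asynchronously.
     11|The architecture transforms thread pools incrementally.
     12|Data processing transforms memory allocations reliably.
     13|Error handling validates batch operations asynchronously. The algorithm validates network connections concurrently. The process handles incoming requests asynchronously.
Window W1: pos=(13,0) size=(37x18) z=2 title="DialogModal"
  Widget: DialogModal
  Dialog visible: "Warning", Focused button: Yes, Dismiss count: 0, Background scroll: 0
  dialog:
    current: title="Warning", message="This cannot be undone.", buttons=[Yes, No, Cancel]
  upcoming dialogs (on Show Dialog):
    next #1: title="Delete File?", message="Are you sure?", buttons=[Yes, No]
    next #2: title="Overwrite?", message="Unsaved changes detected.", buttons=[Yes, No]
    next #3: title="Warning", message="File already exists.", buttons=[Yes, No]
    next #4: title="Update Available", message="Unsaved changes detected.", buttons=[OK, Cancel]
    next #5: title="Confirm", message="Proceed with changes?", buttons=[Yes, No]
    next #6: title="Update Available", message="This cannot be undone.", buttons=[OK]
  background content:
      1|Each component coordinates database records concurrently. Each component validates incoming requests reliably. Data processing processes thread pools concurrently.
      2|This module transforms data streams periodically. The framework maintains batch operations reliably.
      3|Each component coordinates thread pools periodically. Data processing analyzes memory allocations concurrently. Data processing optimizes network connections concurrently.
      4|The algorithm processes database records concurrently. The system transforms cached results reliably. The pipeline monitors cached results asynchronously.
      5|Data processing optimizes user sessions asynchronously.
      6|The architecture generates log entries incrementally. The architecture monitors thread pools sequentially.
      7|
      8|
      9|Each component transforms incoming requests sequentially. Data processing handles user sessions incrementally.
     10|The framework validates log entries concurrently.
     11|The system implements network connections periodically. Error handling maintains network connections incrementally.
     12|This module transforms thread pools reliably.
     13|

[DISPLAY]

━━━━━━━━━━━━━━━━━━━━━━━━┓                             
l                       ┃                             
────────────────────────┨                             
ent coordinates database┃━━━┓                         
 transforms data streams┃   ┃                         
ent coordinates thread p┃───┨                         
hm processes database re┃ls ┃                         
──────────────────┐ sess┃que┃                         
  Warning         │ entr┃all┃                         
cannot be undone. │     ┃s a┃                         
]  No   Cancel    │     ┃ds ┃                         
──────────────────┘ming ┃ns ┃                         
rk validates log entries┃ as┃                         
implements network conne┃   ┃                         


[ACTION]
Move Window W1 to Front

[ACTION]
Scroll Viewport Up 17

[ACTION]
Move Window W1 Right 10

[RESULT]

━━━━━━━━━━━━━━━━━━━━━━━━━━━━━━━━━━┓                   
DialogModal                       ┃                   
──────────────────────────────────┨                   
ach component coordinates database┃                   
his module transforms data streams┃                   
ach component coordinates thread p┃                   
he algorithm processes database re┃                   
ata┌────────────────────────┐ sess┃                   
he │        Warning         │ entr┃                   
   │ This cannot be undone. │     ┃                   
   │  [Yes]  No   Cancel    │     ┃                   
ach└────────────────────────┘ming ┃                   
he framework validates log entries┃                   
he system implements network conne┃                   


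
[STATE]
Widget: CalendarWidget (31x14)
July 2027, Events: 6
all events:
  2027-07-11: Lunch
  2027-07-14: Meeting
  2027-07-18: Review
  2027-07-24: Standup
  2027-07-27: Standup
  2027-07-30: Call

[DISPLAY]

           July 2027           
Mo Tu We Th Fr Sa Su           
          1  2  3  4           
 5  6  7  8  9 10 11*          
12 13 14* 15 16 17 18*         
19 20 21 22 23 24* 25          
26 27* 28 29 30* 31            
                               
                               
                               
                               
                               
                               
                               


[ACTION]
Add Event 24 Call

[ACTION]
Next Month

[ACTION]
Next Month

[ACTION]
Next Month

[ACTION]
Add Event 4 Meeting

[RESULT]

          October 2027         
Mo Tu We Th Fr Sa Su           
             1  2  3           
 4*  5  6  7  8  9 10          
11 12 13 14 15 16 17           
18 19 20 21 22 23 24           
25 26 27 28 29 30 31           
                               
                               
                               
                               
                               
                               
                               


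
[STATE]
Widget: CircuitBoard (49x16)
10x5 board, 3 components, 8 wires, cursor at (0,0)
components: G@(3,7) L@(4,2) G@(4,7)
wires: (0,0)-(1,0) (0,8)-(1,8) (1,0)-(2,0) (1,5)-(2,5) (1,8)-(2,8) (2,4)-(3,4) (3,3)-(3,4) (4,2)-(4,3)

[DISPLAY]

   0 1 2 3 4 5 6 7 8 9                           
0  [.]                              ·            
    │                               │            
1   ·                   ·           ·            
    │                   │           │            
2   ·               ·   ·           ·            
                    │                            
3               · ─ ·           G                
                                                 
4           L ─ ·               G                
Cursor: (0,0)                                    
                                                 
                                                 
                                                 
                                                 
                                                 


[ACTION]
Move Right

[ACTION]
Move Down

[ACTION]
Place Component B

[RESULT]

   0 1 2 3 4 5 6 7 8 9                           
0   ·                               ·            
    │                               │            
1   ·  [B]              ·           ·            
    │                   │           │            
2   ·               ·   ·           ·            
                    │                            
3               · ─ ·           G                
                                                 
4           L ─ ·               G                
Cursor: (1,1)                                    
                                                 
                                                 
                                                 
                                                 
                                                 


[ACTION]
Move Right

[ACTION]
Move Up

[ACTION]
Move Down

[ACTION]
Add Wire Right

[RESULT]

   0 1 2 3 4 5 6 7 8 9                           
0   ·                               ·            
    │                               │            
1   ·   B  [.]─ ·       ·           ·            
    │                   │           │            
2   ·               ·   ·           ·            
                    │                            
3               · ─ ·           G                
                                                 
4           L ─ ·               G                
Cursor: (1,2)                                    
                                                 
                                                 
                                                 
                                                 
                                                 


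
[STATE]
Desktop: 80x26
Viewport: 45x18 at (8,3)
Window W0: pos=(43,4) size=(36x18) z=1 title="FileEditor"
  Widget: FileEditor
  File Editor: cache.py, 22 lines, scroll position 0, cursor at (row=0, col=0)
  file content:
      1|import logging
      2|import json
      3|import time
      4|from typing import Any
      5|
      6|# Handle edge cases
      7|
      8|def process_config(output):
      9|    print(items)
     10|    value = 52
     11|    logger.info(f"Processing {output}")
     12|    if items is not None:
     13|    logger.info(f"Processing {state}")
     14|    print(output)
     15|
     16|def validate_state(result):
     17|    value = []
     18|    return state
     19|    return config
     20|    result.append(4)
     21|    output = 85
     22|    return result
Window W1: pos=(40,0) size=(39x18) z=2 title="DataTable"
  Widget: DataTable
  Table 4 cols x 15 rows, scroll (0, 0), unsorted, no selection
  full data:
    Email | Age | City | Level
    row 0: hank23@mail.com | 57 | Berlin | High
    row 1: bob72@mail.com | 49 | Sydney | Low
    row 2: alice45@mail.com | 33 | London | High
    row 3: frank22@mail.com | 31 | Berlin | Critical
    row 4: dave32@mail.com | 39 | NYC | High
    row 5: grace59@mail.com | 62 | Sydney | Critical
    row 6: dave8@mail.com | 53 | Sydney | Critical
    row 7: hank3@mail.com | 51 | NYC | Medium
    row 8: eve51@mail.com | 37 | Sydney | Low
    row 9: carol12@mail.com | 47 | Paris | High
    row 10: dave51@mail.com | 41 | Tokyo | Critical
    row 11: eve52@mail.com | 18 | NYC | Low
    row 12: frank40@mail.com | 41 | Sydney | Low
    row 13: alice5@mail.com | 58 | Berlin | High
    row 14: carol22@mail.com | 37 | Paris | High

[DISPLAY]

                                ┃Email       
                                ┃────────────
                                ┃hank23@mail.
                                ┃bob72@mail.c
                                ┃alice45@mail
                                ┃frank22@mail
                                ┃dave32@mail.
                                ┃grace59@mail
                                ┃dave8@mail.c
                                ┃hank3@mail.c
                                ┃eve51@mail.c
                                ┃carol12@mail
                                ┃dave51@mail.
                                ┃eve52@mail.c
                                ┗━━━━━━━━━━━━
                                   ┃    if it
                                   ┃    logge
                                   ┃    print


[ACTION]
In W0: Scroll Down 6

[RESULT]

                                ┃Email       
                                ┃────────────
                                ┃hank23@mail.
                                ┃bob72@mail.c
                                ┃alice45@mail
                                ┃frank22@mail
                                ┃dave32@mail.
                                ┃grace59@mail
                                ┃dave8@mail.c
                                ┃hank3@mail.c
                                ┃eve51@mail.c
                                ┃carol12@mail
                                ┃dave51@mail.
                                ┃eve52@mail.c
                                ┗━━━━━━━━━━━━
                                   ┃    retur
                                   ┃    retur
                                   ┃    resul


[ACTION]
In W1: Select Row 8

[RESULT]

                                ┃Email       
                                ┃────────────
                                ┃hank23@mail.
                                ┃bob72@mail.c
                                ┃alice45@mail
                                ┃frank22@mail
                                ┃dave32@mail.
                                ┃grace59@mail
                                ┃dave8@mail.c
                                ┃hank3@mail.c
                                ┃>ve51@mail.c
                                ┃carol12@mail
                                ┃dave51@mail.
                                ┃eve52@mail.c
                                ┗━━━━━━━━━━━━
                                   ┃    retur
                                   ┃    retur
                                   ┃    resul


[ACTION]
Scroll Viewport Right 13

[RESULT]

                   ┃Email           │Age│City
                   ┃────────────────┼───┼────
                   ┃hank23@mail.com │57 │Berl
                   ┃bob72@mail.com  │49 │Sydn
                   ┃alice45@mail.com│33 │Lond
                   ┃frank22@mail.com│31 │Berl
                   ┃dave32@mail.com │39 │NYC 
                   ┃grace59@mail.com│62 │Sydn
                   ┃dave8@mail.com  │53 │Sydn
                   ┃hank3@mail.com  │51 │NYC 
                   ┃>ve51@mail.com  │37 │Sydn
                   ┃carol12@mail.com│47 │Pari
                   ┃dave51@mail.com │41 │Toky
                   ┃eve52@mail.com  │18 │NYC 
                   ┗━━━━━━━━━━━━━━━━━━━━━━━━━
                      ┃    return state      
                      ┃    return config     
                      ┃    result.append(4)  


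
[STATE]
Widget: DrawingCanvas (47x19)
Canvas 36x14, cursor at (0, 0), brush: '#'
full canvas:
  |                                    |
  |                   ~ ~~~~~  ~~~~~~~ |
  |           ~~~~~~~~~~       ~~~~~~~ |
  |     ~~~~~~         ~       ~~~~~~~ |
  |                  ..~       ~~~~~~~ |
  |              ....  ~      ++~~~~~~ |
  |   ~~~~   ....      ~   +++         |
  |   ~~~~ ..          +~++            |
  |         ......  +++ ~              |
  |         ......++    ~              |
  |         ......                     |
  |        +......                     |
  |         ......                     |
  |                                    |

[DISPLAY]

+                                              
                   ~ ~~~~~  ~~~~~~~            
           ~~~~~~~~~~       ~~~~~~~            
     ~~~~~~         ~       ~~~~~~~            
                  ..~       ~~~~~~~            
              ....  ~      ++~~~~~~            
   ~~~~   ....      ~   +++                    
   ~~~~ ..          +~++                       
         ......  +++ ~                         
         ......++    ~                         
         ......                                
        +......                                
         ......                                
                                               
                                               
                                               
                                               
                                               
                                               


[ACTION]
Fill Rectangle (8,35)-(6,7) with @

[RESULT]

+                                              
                   ~ ~~~~~  ~~~~~~~            
           ~~~~~~~~~~       ~~~~~~~            
     ~~~~~~         ~       ~~~~~~~            
                  ..~       ~~~~~~~            
              ....  ~      ++~~~~~~            
   ~~~~@@@@@@@@@@@@@@@@@@@@@@@@@@@@@           
   ~~~~@@@@@@@@@@@@@@@@@@@@@@@@@@@@@           
       @@@@@@@@@@@@@@@@@@@@@@@@@@@@@           
         ......++    ~                         
         ......                                
        +......                                
         ......                                
                                               
                                               
                                               
                                               
                                               
                                               


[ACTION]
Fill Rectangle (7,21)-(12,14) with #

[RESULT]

+                                              
                   ~ ~~~~~  ~~~~~~~            
           ~~~~~~~~~~       ~~~~~~~            
     ~~~~~~         ~       ~~~~~~~            
                  ..~       ~~~~~~~            
              ....  ~      ++~~~~~~            
   ~~~~@@@@@@@@@@@@@@@@@@@@@@@@@@@@@           
   ~~~~@@@@@@@########@@@@@@@@@@@@@@           
       @@@@@@@########@@@@@@@@@@@@@@           
         .....########                         
         .....########                         
        +.....########                         
         .....########                         
                                               
                                               
                                               
                                               
                                               
                                               


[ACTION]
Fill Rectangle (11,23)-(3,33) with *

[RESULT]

+                                              
                   ~ ~~~~~  ~~~~~~~            
           ~~~~~~~~~~       ~~~~~~~            
     ~~~~~~         ~  ***********~            
                  ..~  ***********~            
              ....  ~  ***********~            
   ~~~~@@@@@@@@@@@@@@@@***********@@           
   ~~~~@@@@@@@########@***********@@           
       @@@@@@@########@***********@@           
         .....######## ***********             
         .....######## ***********             
        +.....######## ***********             
         .....########                         
                                               
                                               
                                               
                                               
                                               
                                               


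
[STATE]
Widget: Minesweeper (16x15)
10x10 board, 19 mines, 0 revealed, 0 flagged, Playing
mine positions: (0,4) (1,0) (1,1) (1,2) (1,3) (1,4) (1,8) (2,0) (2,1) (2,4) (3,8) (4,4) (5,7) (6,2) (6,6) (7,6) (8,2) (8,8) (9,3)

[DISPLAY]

■■■■■■■■■■      
■■■■■■■■■■      
■■■■■■■■■■      
■■■■■■■■■■      
■■■■■■■■■■      
■■■■■■■■■■      
■■■■■■■■■■      
■■■■■■■■■■      
■■■■■■■■■■      
■■■■■■■■■■      
                
                
                
                
                


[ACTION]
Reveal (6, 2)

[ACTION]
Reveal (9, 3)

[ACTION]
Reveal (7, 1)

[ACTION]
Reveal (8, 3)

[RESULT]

■■■■✹■■■■■      
✹✹✹✹✹■■■✹■      
✹✹■■✹■■■■■      
■■■■■■■■✹■      
■■■■✹■■■■■      
■■■■■■■✹■■      
■■✹■■■✹■■■      
■■■■■■✹■■■      
■■✹■■■■■✹■      
■■■✹■■■■■■      
                
                
                
                
                


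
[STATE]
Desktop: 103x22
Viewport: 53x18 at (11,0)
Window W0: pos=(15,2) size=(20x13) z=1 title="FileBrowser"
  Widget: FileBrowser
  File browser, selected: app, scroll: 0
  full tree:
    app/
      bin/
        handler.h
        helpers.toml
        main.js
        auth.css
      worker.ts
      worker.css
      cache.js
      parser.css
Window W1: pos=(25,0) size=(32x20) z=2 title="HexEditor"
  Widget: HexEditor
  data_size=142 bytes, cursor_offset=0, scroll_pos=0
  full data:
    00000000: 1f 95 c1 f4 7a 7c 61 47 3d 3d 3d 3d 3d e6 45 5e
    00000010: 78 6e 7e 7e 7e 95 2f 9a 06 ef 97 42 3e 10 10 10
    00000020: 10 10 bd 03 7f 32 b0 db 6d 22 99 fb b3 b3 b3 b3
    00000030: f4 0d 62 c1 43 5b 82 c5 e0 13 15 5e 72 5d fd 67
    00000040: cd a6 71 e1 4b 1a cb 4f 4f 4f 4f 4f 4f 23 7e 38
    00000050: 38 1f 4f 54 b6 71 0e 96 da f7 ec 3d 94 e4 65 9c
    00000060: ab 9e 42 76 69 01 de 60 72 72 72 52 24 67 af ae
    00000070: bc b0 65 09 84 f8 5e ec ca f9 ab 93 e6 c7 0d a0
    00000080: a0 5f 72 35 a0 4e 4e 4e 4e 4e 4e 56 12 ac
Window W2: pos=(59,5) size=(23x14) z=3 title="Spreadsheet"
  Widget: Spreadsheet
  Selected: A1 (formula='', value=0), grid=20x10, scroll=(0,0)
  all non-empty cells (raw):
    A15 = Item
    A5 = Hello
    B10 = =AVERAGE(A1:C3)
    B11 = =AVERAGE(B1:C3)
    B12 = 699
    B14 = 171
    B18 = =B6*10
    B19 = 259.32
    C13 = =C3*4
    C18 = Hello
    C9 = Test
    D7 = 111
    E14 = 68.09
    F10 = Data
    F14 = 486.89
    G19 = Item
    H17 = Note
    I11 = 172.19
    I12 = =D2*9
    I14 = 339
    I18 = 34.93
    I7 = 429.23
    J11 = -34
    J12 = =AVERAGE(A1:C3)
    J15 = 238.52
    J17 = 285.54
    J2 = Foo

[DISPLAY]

              ┏━━━━━━━━━━━━━━━━━━━━━━━━━━━━━━┓       
              ┃ HexEditor                    ┃       
    ┏━━━━━━━━━┠──────────────────────────────┨       
    ┃ FileBrow┃00000000  1F 95 c1 f4 7a 7c 61┃       
    ┠─────────┃00000010  78 6e 7e 7e 7e 95 2f┃       
    ┃> [-] app┃00000020  10 10 bd 03 7f 32 b0┃  ┏━━━━
    ┃    [+] b┃00000030  f4 0d 62 c1 43 5b 82┃  ┃ Spr
    ┃    worke┃00000040  cd a6 71 e1 4b 1a cb┃  ┠────
    ┃    worke┃00000050  38 1f 4f 54 b6 71 0e┃  ┃A1: 
    ┃    cache┃00000060  ab 9e 42 76 69 01 de┃  ┃    
    ┃    parse┃00000070  bc b0 65 09 84 f8 5e┃  ┃----
    ┃         ┃00000080  a0 5f 72 35 a0 4e 4e┃  ┃  1 
    ┃         ┃                              ┃  ┃  2 
    ┃         ┃                              ┃  ┃  3 
    ┗━━━━━━━━━┃                              ┃  ┃  4 
              ┃                              ┃  ┃  5 
              ┃                              ┃  ┃  6 
              ┃                              ┃  ┃  7 


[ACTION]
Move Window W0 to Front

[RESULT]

              ┏━━━━━━━━━━━━━━━━━━━━━━━━━━━━━━┓       
              ┃ HexEditor                    ┃       
    ┏━━━━━━━━━━━━━━━━━━┓─────────────────────┨       
    ┃ FileBrowser      ┃ 1F 95 c1 f4 7a 7c 61┃       
    ┠──────────────────┨ 78 6e 7e 7e 7e 95 2f┃       
    ┃> [-] app/        ┃ 10 10 bd 03 7f 32 b0┃  ┏━━━━
    ┃    [+] bin/      ┃ f4 0d 62 c1 43 5b 82┃  ┃ Spr
    ┃    worker.ts     ┃ cd a6 71 e1 4b 1a cb┃  ┠────
    ┃    worker.css    ┃ 38 1f 4f 54 b6 71 0e┃  ┃A1: 
    ┃    cache.js      ┃ ab 9e 42 76 69 01 de┃  ┃    
    ┃    parser.css    ┃ bc b0 65 09 84 f8 5e┃  ┃----
    ┃                  ┃ a0 5f 72 35 a0 4e 4e┃  ┃  1 
    ┃                  ┃                     ┃  ┃  2 
    ┃                  ┃                     ┃  ┃  3 
    ┗━━━━━━━━━━━━━━━━━━┛                     ┃  ┃  4 
              ┃                              ┃  ┃  5 
              ┃                              ┃  ┃  6 
              ┃                              ┃  ┃  7 


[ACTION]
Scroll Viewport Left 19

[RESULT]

                         ┏━━━━━━━━━━━━━━━━━━━━━━━━━━━
                         ┃ HexEditor                 
               ┏━━━━━━━━━━━━━━━━━━┓──────────────────
               ┃ FileBrowser      ┃ 1F 95 c1 f4 7a 7c
               ┠──────────────────┨ 78 6e 7e 7e 7e 95
               ┃> [-] app/        ┃ 10 10 bd 03 7f 32
               ┃    [+] bin/      ┃ f4 0d 62 c1 43 5b
               ┃    worker.ts     ┃ cd a6 71 e1 4b 1a
               ┃    worker.css    ┃ 38 1f 4f 54 b6 71
               ┃    cache.js      ┃ ab 9e 42 76 69 01
               ┃    parser.css    ┃ bc b0 65 09 84 f8
               ┃                  ┃ a0 5f 72 35 a0 4e
               ┃                  ┃                  
               ┃                  ┃                  
               ┗━━━━━━━━━━━━━━━━━━┛                  
                         ┃                           
                         ┃                           
                         ┃                           


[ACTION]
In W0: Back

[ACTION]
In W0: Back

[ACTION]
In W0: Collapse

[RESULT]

                         ┏━━━━━━━━━━━━━━━━━━━━━━━━━━━
                         ┃ HexEditor                 
               ┏━━━━━━━━━━━━━━━━━━┓──────────────────
               ┃ FileBrowser      ┃ 1F 95 c1 f4 7a 7c
               ┠──────────────────┨ 78 6e 7e 7e 7e 95
               ┃> [+] app/        ┃ 10 10 bd 03 7f 32
               ┃                  ┃ f4 0d 62 c1 43 5b
               ┃                  ┃ cd a6 71 e1 4b 1a
               ┃                  ┃ 38 1f 4f 54 b6 71
               ┃                  ┃ ab 9e 42 76 69 01
               ┃                  ┃ bc b0 65 09 84 f8
               ┃                  ┃ a0 5f 72 35 a0 4e
               ┃                  ┃                  
               ┃                  ┃                  
               ┗━━━━━━━━━━━━━━━━━━┛                  
                         ┃                           
                         ┃                           
                         ┃                           


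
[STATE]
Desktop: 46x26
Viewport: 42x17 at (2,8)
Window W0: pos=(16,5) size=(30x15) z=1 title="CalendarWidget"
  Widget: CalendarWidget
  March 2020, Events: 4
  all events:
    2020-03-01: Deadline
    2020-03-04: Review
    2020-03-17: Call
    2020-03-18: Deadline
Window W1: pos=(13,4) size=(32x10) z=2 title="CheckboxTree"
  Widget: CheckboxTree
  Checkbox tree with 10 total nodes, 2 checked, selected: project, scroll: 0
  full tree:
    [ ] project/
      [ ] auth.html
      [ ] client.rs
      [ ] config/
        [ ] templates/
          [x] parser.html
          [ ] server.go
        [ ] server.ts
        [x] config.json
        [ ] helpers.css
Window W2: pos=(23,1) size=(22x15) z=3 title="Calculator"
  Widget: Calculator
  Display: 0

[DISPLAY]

           ┃   [ ] au┃│ 4 │ 5 │ 6 │ × │   
           ┃   [ ] cl┃├───┼───┼───┼───┤   
           ┃   [-] co┃│ 1 │ 2 │ 3 │ - │   
           ┃     [-] ┃├───┼───┼───┼───┤   
           ┃       [x┃│ 0 │ . │ = │ + │   
           ┗━━━━━━━━━┃├───┼───┼───┼───┤   
              ┃23 24 ┃│ C │ MC│ MR│ M+│   
              ┃30 31 ┗━━━━━━━━━━━━━━━━━━━━
              ┃                           
              ┃                           
              ┃                           
              ┗━━━━━━━━━━━━━━━━━━━━━━━━━━━
                                          
                                          
                                          
                                          
                                          


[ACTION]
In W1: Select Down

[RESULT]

           ┃>  [ ] au┃│ 4 │ 5 │ 6 │ × │   
           ┃   [ ] cl┃├───┼───┼───┼───┤   
           ┃   [-] co┃│ 1 │ 2 │ 3 │ - │   
           ┃     [-] ┃├───┼───┼───┼───┤   
           ┃       [x┃│ 0 │ . │ = │ + │   
           ┗━━━━━━━━━┃├───┼───┼───┼───┤   
              ┃23 24 ┃│ C │ MC│ MR│ M+│   
              ┃30 31 ┗━━━━━━━━━━━━━━━━━━━━
              ┃                           
              ┃                           
              ┃                           
              ┗━━━━━━━━━━━━━━━━━━━━━━━━━━━
                                          
                                          
                                          
                                          
                                          


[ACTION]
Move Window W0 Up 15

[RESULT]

           ┃>  [ ] au┃│ 4 │ 5 │ 6 │ × │   
           ┃   [ ] cl┃├───┼───┼───┼───┤   
           ┃   [-] co┃│ 1 │ 2 │ 3 │ - │   
           ┃     [-] ┃├───┼───┼───┼───┤   
           ┃       [x┃│ 0 │ . │ = │ + │   
           ┗━━━━━━━━━┃├───┼───┼───┼───┤   
              ┗━━━━━━┃│ C │ MC│ MR│ M+│   
                     ┗━━━━━━━━━━━━━━━━━━━━
                                          
                                          
                                          
                                          
                                          
                                          
                                          
                                          
                                          


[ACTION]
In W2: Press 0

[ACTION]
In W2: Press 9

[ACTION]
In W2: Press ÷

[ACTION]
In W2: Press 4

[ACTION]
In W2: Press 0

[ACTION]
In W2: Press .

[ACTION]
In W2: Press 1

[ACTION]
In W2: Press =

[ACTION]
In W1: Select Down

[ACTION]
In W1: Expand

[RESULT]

           ┃   [ ] au┃│ 4 │ 5 │ 6 │ × │   
           ┃>  [ ] cl┃├───┼───┼───┼───┤   
           ┃   [-] co┃│ 1 │ 2 │ 3 │ - │   
           ┃     [-] ┃├───┼───┼───┼───┤   
           ┃       [x┃│ 0 │ . │ = │ + │   
           ┗━━━━━━━━━┃├───┼───┼───┼───┤   
              ┗━━━━━━┃│ C │ MC│ MR│ M+│   
                     ┗━━━━━━━━━━━━━━━━━━━━
                                          
                                          
                                          
                                          
                                          
                                          
                                          
                                          
                                          
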